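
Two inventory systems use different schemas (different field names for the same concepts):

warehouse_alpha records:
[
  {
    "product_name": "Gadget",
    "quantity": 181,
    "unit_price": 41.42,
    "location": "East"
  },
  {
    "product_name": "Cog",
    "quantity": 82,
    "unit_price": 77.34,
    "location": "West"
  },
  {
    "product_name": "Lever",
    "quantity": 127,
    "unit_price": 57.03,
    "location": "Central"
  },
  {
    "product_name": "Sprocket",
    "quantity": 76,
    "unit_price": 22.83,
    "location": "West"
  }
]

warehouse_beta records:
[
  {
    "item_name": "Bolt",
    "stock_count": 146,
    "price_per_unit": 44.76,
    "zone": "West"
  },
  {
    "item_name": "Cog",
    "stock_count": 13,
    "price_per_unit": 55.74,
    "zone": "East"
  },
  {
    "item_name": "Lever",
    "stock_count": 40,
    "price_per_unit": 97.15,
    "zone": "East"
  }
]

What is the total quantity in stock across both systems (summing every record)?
665

To reconcile these schemas, identify the field holding the quantity in stock in each system:
1. In warehouse_alpha it is "quantity"
2. In warehouse_beta it is "stock_count"

From warehouse_alpha: 181 + 82 + 127 + 76 = 466
From warehouse_beta: 146 + 13 + 40 = 199

Total: 466 + 199 = 665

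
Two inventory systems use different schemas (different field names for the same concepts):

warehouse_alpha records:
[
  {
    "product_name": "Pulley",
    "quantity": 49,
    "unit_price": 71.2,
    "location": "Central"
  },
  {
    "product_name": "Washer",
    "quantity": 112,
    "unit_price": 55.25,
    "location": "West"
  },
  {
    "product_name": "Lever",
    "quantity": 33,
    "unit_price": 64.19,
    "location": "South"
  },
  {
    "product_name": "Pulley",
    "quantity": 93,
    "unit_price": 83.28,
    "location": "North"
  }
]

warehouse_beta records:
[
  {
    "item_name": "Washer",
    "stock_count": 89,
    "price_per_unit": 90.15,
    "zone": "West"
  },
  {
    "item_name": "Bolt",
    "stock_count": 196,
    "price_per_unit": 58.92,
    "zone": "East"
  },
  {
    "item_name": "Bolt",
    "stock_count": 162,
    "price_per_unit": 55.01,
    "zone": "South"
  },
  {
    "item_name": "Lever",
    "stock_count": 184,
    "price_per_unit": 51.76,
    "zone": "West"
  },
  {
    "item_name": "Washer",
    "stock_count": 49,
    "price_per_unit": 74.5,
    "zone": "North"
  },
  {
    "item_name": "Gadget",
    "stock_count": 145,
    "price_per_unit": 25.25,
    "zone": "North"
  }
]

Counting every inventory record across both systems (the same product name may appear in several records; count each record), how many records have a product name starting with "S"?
0

Schema mapping: "product_name" (warehouse_alpha) = "item_name" (warehouse_beta) = product name

Records with product name starting with "S" in warehouse_alpha: 0
Records with product name starting with "S" in warehouse_beta: 0

Total: 0 + 0 = 0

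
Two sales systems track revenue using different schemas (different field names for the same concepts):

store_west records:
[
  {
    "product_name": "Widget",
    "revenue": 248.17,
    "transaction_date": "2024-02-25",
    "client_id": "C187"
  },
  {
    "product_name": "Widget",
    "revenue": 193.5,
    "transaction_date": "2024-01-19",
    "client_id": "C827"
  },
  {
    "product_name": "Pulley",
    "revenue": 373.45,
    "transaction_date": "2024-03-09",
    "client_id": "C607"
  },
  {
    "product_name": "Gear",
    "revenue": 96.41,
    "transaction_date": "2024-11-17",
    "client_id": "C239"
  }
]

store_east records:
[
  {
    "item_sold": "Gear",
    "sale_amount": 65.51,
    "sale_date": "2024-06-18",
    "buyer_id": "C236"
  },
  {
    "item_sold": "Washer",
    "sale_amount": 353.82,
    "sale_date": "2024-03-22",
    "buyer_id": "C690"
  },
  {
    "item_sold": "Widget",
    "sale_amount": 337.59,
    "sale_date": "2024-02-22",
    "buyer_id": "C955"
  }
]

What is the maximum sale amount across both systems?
373.45

Reconcile: "revenue" (store_west) = "sale_amount" (store_east) = sale amount

Maximum in store_west: 373.45
Maximum in store_east: 353.82

Overall maximum: max(373.45, 353.82) = 373.45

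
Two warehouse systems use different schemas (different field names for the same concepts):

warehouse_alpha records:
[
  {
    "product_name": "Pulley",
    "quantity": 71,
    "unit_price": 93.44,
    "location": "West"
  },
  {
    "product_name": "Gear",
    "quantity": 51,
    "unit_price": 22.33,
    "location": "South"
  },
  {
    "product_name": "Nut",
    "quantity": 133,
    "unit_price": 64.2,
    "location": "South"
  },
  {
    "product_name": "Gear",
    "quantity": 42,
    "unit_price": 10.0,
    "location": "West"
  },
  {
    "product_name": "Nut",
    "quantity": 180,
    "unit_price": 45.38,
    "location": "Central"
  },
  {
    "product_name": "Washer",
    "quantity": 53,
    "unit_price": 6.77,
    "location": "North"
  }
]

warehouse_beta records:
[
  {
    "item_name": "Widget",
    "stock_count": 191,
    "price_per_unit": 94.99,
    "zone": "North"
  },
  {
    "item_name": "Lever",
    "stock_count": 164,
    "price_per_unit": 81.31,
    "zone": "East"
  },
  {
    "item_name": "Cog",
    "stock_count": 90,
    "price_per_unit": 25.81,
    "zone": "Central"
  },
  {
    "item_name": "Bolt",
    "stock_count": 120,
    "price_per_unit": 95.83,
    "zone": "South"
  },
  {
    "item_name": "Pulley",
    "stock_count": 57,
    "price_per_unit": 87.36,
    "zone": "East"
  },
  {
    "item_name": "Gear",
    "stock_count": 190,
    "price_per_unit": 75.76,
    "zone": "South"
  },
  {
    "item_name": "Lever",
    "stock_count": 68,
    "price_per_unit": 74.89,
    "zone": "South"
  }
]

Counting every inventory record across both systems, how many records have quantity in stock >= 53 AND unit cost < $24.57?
1

Schema mappings:
- "quantity" (warehouse_alpha) = "stock_count" (warehouse_beta) = quantity
- "unit_price" (warehouse_alpha) = "price_per_unit" (warehouse_beta) = unit cost

Records meeting both conditions in warehouse_alpha: 1
Records meeting both conditions in warehouse_beta: 0

Total: 1 + 0 = 1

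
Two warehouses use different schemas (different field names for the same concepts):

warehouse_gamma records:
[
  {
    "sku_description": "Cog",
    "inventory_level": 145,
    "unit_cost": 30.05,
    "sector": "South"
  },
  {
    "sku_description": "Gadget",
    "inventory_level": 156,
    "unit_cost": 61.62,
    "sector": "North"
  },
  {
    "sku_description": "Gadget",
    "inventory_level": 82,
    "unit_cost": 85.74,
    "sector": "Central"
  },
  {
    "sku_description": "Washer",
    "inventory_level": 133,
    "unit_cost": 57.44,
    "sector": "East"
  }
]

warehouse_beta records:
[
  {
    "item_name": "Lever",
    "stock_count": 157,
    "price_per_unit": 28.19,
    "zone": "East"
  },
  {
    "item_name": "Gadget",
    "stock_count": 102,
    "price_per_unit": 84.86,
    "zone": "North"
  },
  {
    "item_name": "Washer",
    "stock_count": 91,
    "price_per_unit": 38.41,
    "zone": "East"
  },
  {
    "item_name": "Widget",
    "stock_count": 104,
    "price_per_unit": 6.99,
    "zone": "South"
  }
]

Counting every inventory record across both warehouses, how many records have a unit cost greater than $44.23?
4

Schema mapping: "unit_cost" (warehouse_gamma) = "price_per_unit" (warehouse_beta) = unit cost

Records > $44.23 in warehouse_gamma: 3
Records > $44.23 in warehouse_beta: 1

Total count: 3 + 1 = 4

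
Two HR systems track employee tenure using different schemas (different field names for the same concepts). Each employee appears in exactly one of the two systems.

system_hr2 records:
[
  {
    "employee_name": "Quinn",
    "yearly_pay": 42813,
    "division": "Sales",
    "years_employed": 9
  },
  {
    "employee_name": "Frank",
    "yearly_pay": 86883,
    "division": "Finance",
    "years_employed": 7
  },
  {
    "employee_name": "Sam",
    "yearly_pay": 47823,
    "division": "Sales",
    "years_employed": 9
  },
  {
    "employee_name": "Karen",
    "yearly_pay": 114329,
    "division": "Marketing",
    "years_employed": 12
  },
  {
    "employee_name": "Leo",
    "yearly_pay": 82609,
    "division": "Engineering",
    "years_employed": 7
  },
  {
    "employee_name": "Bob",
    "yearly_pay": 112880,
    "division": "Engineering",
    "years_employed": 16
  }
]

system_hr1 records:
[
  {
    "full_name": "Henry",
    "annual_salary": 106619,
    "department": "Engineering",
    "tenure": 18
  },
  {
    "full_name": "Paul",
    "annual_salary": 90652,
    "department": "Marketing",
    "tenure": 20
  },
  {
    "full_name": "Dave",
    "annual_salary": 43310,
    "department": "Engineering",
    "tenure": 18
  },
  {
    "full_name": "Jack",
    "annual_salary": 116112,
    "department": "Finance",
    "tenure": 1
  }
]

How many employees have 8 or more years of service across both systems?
7

Reconcile schemas: "years_employed" (system_hr2) = "tenure" (system_hr1) = years of service

From system_hr2: 4 employees with >= 8 years
From system_hr1: 3 employees with >= 8 years

Total: 4 + 3 = 7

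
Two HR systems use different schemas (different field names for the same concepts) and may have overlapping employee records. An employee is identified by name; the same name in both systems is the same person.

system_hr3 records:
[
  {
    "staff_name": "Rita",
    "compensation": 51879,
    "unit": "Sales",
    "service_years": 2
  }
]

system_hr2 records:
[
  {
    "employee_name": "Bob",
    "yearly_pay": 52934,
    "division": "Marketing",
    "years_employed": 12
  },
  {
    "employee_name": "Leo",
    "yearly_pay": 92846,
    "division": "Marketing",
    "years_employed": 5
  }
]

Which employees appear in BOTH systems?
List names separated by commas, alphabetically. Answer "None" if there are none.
None

Schema mapping: "staff_name" (system_hr3) = "employee_name" (system_hr2) = employee name

Names in system_hr3: ['Rita']
Names in system_hr2: ['Bob', 'Leo']

Intersection: None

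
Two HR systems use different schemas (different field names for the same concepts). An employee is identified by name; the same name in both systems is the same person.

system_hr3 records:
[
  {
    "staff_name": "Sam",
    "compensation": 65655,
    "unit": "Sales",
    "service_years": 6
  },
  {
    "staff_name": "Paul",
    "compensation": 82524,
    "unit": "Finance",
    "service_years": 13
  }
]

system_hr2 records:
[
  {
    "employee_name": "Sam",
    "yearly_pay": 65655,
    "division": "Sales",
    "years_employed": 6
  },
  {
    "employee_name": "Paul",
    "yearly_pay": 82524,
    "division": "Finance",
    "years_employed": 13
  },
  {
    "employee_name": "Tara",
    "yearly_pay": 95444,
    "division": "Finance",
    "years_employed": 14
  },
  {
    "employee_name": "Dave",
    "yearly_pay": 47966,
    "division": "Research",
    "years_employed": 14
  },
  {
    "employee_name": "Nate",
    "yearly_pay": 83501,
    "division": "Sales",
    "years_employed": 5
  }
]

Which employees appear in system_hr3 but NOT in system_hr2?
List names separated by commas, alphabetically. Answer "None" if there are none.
None

Schema mapping: "staff_name" (system_hr3) = "employee_name" (system_hr2) = employee name

Names in system_hr3: ['Paul', 'Sam']
Names in system_hr2: ['Dave', 'Nate', 'Paul', 'Sam', 'Tara']

In system_hr3 but not system_hr2: None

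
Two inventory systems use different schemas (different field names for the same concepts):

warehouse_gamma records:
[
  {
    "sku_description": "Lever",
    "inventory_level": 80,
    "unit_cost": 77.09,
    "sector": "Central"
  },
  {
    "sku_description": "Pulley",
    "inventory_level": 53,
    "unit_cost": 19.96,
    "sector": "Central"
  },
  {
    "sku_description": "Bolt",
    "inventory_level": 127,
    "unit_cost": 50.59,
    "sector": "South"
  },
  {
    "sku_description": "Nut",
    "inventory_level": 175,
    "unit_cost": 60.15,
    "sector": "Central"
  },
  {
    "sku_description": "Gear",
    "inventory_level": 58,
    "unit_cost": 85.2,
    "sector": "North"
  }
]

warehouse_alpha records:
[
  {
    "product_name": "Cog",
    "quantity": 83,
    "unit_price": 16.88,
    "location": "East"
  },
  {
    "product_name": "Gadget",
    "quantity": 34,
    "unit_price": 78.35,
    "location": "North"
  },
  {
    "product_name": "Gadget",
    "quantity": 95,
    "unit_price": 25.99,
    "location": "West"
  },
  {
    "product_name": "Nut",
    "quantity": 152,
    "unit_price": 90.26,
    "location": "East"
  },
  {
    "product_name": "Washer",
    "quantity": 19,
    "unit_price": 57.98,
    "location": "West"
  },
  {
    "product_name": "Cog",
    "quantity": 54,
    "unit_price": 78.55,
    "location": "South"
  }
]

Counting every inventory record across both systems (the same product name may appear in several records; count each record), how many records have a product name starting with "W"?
1

Schema mapping: "sku_description" (warehouse_gamma) = "product_name" (warehouse_alpha) = product name

Records with product name starting with "W" in warehouse_gamma: 0
Records with product name starting with "W" in warehouse_alpha: 1

Total: 0 + 1 = 1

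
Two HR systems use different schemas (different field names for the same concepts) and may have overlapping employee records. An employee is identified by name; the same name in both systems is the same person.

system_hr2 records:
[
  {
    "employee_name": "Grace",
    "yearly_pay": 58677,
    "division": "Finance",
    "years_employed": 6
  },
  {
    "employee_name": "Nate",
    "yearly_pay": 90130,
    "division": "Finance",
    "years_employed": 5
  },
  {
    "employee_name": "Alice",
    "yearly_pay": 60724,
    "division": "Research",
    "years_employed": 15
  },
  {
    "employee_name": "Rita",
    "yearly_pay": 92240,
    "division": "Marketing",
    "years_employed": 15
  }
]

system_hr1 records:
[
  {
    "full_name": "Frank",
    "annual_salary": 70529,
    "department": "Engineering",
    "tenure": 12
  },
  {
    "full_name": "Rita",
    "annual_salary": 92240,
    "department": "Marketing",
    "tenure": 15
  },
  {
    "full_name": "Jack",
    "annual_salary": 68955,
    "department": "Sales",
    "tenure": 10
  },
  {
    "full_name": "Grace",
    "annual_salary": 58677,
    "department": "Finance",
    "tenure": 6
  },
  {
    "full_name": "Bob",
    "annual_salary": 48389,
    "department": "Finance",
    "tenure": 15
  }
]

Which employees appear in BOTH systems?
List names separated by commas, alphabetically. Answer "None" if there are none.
Grace, Rita

Schema mapping: "employee_name" (system_hr2) = "full_name" (system_hr1) = employee name

Names in system_hr2: ['Alice', 'Grace', 'Nate', 'Rita']
Names in system_hr1: ['Bob', 'Frank', 'Grace', 'Jack', 'Rita']

Intersection: ['Grace', 'Rita']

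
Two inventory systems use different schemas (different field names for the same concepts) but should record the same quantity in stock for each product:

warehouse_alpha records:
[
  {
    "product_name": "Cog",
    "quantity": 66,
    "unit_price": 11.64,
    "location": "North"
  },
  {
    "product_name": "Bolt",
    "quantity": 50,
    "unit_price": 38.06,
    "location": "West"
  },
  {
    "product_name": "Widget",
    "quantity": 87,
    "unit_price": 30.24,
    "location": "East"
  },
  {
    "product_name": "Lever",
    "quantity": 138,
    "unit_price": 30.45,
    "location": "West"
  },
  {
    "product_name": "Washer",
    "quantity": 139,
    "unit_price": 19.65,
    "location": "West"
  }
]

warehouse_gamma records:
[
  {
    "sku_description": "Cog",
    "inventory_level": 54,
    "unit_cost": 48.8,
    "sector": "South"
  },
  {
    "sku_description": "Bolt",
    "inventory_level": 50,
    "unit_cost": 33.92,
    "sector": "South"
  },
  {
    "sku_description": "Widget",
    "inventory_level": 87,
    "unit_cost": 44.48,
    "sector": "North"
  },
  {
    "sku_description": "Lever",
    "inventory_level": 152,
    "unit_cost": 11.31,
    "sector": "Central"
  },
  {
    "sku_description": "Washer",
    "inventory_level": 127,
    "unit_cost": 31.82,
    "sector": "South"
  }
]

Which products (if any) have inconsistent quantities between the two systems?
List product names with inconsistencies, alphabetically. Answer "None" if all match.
Cog, Lever, Washer

Schema mappings:
- "product_name" (warehouse_alpha) = "sku_description" (warehouse_gamma) = product name
- "quantity" (warehouse_alpha) = "inventory_level" (warehouse_gamma) = quantity

Comparison:
  Cog: 66 vs 54 - MISMATCH
  Bolt: 50 vs 50 - MATCH
  Widget: 87 vs 87 - MATCH
  Lever: 138 vs 152 - MISMATCH
  Washer: 139 vs 127 - MISMATCH

Products with inconsistencies: Cog, Lever, Washer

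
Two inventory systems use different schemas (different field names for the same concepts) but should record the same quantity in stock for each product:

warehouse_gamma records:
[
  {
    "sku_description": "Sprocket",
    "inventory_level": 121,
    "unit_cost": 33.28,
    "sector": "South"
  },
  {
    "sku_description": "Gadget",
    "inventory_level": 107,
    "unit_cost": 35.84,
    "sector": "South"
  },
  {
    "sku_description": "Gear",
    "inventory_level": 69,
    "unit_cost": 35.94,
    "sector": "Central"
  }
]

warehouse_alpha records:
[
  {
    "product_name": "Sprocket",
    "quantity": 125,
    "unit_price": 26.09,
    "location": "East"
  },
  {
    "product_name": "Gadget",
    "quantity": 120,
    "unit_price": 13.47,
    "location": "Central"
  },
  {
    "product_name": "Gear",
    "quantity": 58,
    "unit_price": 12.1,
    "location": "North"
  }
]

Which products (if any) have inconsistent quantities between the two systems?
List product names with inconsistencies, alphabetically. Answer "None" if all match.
Gadget, Gear, Sprocket

Schema mappings:
- "sku_description" (warehouse_gamma) = "product_name" (warehouse_alpha) = product name
- "inventory_level" (warehouse_gamma) = "quantity" (warehouse_alpha) = quantity

Comparison:
  Sprocket: 121 vs 125 - MISMATCH
  Gadget: 107 vs 120 - MISMATCH
  Gear: 69 vs 58 - MISMATCH

Products with inconsistencies: Gadget, Gear, Sprocket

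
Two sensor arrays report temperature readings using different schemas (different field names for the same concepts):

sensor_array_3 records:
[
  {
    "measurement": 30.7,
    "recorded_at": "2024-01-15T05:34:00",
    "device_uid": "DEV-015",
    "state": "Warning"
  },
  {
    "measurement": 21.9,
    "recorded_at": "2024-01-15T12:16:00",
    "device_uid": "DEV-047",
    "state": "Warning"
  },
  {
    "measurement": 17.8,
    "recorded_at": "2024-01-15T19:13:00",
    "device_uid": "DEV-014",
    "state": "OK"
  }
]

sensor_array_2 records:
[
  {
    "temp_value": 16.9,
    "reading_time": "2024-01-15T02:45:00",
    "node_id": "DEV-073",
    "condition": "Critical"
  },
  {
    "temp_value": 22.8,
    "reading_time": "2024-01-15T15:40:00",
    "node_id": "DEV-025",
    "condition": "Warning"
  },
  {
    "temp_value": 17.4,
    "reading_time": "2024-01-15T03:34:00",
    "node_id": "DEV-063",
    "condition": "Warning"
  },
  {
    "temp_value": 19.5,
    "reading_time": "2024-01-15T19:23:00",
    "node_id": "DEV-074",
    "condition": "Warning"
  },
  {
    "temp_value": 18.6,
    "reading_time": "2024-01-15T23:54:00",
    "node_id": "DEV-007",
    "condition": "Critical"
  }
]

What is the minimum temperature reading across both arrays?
16.9

Schema mapping: "measurement" (sensor_array_3) = "temp_value" (sensor_array_2) = temperature reading

Minimum in sensor_array_3: 17.8
Minimum in sensor_array_2: 16.9

Overall minimum: min(17.8, 16.9) = 16.9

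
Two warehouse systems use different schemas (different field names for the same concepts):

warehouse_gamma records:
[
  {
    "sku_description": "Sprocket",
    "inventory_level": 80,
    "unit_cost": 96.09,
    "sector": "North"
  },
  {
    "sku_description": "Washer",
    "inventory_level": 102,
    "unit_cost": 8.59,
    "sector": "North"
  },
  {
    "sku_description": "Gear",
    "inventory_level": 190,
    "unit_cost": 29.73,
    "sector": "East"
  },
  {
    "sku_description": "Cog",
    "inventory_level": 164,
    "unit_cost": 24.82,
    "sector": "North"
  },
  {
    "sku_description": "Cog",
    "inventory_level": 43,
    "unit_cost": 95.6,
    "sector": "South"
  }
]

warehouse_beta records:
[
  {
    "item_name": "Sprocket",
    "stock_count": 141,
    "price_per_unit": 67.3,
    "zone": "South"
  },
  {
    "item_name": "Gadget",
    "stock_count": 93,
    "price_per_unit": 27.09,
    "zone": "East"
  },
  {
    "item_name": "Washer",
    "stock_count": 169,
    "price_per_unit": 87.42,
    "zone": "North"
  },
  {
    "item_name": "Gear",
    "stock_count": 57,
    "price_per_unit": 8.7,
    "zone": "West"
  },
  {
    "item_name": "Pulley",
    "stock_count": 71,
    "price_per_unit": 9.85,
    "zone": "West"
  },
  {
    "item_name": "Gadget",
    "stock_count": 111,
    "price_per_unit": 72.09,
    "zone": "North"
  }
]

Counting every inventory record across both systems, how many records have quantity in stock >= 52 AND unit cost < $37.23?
6

Schema mappings:
- "inventory_level" (warehouse_gamma) = "stock_count" (warehouse_beta) = quantity
- "unit_cost" (warehouse_gamma) = "price_per_unit" (warehouse_beta) = unit cost

Records meeting both conditions in warehouse_gamma: 3
Records meeting both conditions in warehouse_beta: 3

Total: 3 + 3 = 6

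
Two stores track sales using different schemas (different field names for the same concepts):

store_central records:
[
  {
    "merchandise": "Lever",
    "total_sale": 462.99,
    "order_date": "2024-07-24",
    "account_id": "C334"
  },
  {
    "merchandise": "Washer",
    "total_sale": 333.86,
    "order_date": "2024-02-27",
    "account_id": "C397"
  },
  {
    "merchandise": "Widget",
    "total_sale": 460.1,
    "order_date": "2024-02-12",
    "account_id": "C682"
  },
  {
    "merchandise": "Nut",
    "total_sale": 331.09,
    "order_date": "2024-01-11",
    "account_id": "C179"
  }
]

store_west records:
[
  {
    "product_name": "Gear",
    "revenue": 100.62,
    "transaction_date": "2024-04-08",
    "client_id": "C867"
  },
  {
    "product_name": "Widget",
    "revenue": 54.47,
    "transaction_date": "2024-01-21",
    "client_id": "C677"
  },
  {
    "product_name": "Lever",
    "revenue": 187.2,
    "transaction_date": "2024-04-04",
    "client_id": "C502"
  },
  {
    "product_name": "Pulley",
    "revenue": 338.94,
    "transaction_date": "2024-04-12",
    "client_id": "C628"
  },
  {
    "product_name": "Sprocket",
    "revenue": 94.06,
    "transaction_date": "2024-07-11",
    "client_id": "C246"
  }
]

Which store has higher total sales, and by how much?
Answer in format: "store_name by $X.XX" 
store_central by $812.75

Schema mapping: "total_sale" (store_central) = "revenue" (store_west) = sale amount

Total for store_central: 1588.04
Total for store_west: 775.29

Difference: |1588.04 - 775.29| = 812.75
store_central has higher sales by $812.75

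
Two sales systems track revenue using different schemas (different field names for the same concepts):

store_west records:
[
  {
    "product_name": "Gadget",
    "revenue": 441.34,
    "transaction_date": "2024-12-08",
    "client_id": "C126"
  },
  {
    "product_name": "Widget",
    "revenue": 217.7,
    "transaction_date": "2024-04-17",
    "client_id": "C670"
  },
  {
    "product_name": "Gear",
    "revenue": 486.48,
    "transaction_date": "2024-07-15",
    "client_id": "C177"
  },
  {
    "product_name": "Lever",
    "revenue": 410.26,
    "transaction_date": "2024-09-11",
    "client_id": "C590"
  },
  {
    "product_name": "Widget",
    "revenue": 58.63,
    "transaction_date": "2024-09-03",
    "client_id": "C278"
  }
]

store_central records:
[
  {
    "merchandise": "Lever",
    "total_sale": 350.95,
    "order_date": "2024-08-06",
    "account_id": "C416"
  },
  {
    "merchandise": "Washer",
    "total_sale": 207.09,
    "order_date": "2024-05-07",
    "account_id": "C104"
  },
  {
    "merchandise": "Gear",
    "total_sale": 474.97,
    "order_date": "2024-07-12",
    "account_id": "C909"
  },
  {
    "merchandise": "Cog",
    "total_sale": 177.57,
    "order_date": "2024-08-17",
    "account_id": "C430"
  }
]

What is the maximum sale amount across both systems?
486.48

Reconcile: "revenue" (store_west) = "total_sale" (store_central) = sale amount

Maximum in store_west: 486.48
Maximum in store_central: 474.97

Overall maximum: max(486.48, 474.97) = 486.48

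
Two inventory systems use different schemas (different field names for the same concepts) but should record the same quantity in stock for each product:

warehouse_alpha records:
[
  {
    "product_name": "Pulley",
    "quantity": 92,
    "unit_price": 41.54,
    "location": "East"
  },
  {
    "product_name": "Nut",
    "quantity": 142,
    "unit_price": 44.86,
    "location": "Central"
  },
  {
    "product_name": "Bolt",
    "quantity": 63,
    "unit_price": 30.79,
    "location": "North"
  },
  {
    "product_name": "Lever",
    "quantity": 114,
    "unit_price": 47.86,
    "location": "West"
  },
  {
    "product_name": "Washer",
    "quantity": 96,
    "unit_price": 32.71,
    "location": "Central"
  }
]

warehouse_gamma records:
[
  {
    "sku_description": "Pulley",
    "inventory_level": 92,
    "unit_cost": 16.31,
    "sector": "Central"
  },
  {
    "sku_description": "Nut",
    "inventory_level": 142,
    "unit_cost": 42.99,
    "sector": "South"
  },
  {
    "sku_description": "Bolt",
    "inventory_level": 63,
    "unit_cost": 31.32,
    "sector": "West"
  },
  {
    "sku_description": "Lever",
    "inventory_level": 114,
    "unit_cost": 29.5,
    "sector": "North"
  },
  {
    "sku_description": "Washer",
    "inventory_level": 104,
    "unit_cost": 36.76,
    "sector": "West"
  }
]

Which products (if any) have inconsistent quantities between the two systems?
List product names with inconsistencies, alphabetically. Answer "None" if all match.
Washer

Schema mappings:
- "product_name" (warehouse_alpha) = "sku_description" (warehouse_gamma) = product name
- "quantity" (warehouse_alpha) = "inventory_level" (warehouse_gamma) = quantity

Comparison:
  Pulley: 92 vs 92 - MATCH
  Nut: 142 vs 142 - MATCH
  Bolt: 63 vs 63 - MATCH
  Lever: 114 vs 114 - MATCH
  Washer: 96 vs 104 - MISMATCH

Products with inconsistencies: Washer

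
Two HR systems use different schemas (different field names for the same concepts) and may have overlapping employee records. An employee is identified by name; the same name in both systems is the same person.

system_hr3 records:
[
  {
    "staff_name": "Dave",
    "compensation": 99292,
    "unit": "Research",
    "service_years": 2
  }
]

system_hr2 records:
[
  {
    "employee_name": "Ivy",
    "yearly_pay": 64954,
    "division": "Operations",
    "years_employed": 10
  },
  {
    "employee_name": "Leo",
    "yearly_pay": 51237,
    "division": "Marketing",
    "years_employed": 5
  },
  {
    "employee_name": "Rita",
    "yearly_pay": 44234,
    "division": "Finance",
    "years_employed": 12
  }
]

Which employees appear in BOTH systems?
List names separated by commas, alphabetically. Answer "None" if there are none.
None

Schema mapping: "staff_name" (system_hr3) = "employee_name" (system_hr2) = employee name

Names in system_hr3: ['Dave']
Names in system_hr2: ['Ivy', 'Leo', 'Rita']

Intersection: None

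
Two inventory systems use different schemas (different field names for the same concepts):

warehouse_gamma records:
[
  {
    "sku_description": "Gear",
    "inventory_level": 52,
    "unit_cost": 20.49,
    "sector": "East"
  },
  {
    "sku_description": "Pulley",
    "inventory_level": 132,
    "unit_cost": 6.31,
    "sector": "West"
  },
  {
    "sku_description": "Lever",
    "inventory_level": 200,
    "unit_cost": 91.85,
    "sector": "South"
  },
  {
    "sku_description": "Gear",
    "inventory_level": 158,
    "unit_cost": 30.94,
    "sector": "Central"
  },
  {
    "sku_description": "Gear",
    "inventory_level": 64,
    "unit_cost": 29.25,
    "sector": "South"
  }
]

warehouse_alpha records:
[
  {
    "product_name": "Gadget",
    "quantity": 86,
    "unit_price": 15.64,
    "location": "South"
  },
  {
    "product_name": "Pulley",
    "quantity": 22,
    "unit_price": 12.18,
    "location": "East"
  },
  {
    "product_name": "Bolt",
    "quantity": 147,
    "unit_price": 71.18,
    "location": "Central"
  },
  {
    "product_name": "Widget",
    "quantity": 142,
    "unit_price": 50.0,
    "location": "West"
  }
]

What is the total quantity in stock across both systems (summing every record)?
1003

To reconcile these schemas, identify the field holding the quantity in stock in each system:
1. In warehouse_gamma it is "inventory_level"
2. In warehouse_alpha it is "quantity"

From warehouse_gamma: 52 + 132 + 200 + 158 + 64 = 606
From warehouse_alpha: 86 + 22 + 147 + 142 = 397

Total: 606 + 397 = 1003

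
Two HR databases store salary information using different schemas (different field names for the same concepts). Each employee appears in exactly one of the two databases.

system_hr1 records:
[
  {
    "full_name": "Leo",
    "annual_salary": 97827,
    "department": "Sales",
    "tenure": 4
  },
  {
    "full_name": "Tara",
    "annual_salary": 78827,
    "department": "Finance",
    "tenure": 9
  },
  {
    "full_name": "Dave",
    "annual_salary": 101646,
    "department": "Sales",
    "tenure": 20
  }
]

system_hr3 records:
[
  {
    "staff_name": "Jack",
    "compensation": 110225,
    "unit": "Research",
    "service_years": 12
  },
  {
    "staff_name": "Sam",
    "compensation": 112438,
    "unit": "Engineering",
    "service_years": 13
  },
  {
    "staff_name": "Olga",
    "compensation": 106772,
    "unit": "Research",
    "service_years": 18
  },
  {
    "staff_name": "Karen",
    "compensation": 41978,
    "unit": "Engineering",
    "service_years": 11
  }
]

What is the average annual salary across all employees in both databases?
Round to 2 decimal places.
92816.14

Schema mapping: "annual_salary" (system_hr1) = "compensation" (system_hr3) = annual salary

All salaries: [97827, 78827, 101646, 110225, 112438, 106772, 41978]
Sum: 649713
Count: 7
Average: 649713 / 7 = 92816.14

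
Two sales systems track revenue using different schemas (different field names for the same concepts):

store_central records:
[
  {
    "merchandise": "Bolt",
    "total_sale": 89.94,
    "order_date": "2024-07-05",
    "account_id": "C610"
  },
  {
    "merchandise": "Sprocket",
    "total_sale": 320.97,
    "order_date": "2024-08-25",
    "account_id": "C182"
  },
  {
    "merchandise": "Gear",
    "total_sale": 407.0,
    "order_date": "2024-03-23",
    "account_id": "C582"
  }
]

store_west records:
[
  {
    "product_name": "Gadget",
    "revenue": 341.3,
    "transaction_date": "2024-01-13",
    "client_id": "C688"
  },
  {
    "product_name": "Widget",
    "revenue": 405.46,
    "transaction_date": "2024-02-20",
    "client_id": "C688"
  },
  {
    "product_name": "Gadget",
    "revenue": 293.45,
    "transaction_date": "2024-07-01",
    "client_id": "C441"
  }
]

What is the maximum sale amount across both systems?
407.0

Reconcile: "total_sale" (store_central) = "revenue" (store_west) = sale amount

Maximum in store_central: 407.0
Maximum in store_west: 405.46

Overall maximum: max(407.0, 405.46) = 407.0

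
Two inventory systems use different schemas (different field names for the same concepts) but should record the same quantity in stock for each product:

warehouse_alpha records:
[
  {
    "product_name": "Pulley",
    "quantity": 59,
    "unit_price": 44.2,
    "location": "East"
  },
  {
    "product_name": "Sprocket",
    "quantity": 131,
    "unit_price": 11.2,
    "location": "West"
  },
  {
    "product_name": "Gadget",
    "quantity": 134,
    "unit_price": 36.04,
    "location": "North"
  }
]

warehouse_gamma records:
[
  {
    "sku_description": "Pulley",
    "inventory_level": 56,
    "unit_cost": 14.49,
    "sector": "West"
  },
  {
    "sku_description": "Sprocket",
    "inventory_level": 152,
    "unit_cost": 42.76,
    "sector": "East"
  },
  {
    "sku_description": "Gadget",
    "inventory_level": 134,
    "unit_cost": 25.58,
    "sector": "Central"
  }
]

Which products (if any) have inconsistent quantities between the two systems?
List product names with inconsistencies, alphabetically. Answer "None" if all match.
Pulley, Sprocket

Schema mappings:
- "product_name" (warehouse_alpha) = "sku_description" (warehouse_gamma) = product name
- "quantity" (warehouse_alpha) = "inventory_level" (warehouse_gamma) = quantity

Comparison:
  Pulley: 59 vs 56 - MISMATCH
  Sprocket: 131 vs 152 - MISMATCH
  Gadget: 134 vs 134 - MATCH

Products with inconsistencies: Pulley, Sprocket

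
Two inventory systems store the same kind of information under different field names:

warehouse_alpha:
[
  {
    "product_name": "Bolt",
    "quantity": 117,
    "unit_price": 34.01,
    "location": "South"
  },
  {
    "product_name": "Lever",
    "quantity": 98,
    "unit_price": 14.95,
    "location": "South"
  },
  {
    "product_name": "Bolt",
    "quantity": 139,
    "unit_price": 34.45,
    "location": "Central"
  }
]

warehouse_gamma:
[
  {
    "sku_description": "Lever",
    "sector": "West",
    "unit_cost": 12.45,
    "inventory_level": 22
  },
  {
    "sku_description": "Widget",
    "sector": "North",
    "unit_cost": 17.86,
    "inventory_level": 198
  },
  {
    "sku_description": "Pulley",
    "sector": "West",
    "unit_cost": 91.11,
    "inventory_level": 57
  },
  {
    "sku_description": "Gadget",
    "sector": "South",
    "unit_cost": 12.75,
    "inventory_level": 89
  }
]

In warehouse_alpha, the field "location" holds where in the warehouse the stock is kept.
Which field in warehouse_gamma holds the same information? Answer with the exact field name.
sector

In warehouse_alpha, "location" holds where in the warehouse the stock is kept.
The fields in warehouse_gamma are: "sku_description", "sector", "unit_cost", "inventory_level".
"sector" is the match: the name refers to the same concept and its values are area labels (e.g. 'North', 'South').
The other fields ("sku_description", "unit_cost", "inventory_level") hold different kinds of data.

So "location" in warehouse_alpha corresponds to "sector" in warehouse_gamma.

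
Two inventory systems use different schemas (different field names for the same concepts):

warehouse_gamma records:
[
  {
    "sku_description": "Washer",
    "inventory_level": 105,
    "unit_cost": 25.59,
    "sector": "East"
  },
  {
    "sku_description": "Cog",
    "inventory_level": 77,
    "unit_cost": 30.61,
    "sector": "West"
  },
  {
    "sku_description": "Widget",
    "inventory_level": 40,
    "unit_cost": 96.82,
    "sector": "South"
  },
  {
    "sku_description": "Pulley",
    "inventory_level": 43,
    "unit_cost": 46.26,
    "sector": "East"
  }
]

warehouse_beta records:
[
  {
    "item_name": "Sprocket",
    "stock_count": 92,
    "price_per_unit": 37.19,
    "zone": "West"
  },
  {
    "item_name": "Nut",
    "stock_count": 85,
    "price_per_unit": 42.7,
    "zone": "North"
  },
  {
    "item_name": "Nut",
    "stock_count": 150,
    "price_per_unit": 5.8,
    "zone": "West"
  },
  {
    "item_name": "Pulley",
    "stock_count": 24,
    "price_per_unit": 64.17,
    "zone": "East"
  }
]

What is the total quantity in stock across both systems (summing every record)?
616

To reconcile these schemas, identify the field holding the quantity in stock in each system:
1. In warehouse_gamma it is "inventory_level"
2. In warehouse_beta it is "stock_count"

From warehouse_gamma: 105 + 77 + 40 + 43 = 265
From warehouse_beta: 92 + 85 + 150 + 24 = 351

Total: 265 + 351 = 616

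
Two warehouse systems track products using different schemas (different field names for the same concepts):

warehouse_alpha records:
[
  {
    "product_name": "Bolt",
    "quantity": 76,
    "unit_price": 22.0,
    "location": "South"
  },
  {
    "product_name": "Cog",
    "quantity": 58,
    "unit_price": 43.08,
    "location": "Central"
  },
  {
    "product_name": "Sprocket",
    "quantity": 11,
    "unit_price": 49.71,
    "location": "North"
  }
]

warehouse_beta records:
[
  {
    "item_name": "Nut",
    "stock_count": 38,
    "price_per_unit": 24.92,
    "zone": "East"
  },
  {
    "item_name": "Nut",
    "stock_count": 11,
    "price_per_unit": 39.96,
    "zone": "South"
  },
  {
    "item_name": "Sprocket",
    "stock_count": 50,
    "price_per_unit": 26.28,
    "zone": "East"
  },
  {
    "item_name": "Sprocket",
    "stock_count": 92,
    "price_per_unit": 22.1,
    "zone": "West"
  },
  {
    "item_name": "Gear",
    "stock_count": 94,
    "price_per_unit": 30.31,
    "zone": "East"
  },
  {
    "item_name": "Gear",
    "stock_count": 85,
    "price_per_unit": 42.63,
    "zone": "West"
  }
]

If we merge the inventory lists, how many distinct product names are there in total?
5

Schema mapping: "product_name" (warehouse_alpha) = "item_name" (warehouse_beta) = product name

Products in warehouse_alpha: ['Bolt', 'Cog', 'Sprocket']
Products in warehouse_beta: ['Gear', 'Nut', 'Sprocket']

Union (unique products): ['Bolt', 'Cog', 'Gear', 'Nut', 'Sprocket']
Count: 5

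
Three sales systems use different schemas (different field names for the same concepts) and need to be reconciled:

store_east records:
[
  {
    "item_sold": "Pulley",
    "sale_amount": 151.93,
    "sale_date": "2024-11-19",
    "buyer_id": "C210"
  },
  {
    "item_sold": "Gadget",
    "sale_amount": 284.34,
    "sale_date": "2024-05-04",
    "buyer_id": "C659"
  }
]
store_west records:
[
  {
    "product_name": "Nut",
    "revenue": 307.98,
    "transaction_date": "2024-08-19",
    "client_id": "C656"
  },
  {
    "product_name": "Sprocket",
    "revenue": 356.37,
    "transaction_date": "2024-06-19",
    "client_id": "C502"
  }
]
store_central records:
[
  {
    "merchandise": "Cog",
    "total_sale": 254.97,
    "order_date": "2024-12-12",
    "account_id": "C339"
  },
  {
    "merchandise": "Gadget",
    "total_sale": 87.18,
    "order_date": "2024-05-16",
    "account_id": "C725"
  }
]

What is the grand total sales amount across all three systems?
1442.77

Schema reconciliation - all amount fields map to sale amount:

store_east (sale_amount): 436.27
store_west (revenue): 664.35
store_central (total_sale): 342.15

Grand total: 1442.77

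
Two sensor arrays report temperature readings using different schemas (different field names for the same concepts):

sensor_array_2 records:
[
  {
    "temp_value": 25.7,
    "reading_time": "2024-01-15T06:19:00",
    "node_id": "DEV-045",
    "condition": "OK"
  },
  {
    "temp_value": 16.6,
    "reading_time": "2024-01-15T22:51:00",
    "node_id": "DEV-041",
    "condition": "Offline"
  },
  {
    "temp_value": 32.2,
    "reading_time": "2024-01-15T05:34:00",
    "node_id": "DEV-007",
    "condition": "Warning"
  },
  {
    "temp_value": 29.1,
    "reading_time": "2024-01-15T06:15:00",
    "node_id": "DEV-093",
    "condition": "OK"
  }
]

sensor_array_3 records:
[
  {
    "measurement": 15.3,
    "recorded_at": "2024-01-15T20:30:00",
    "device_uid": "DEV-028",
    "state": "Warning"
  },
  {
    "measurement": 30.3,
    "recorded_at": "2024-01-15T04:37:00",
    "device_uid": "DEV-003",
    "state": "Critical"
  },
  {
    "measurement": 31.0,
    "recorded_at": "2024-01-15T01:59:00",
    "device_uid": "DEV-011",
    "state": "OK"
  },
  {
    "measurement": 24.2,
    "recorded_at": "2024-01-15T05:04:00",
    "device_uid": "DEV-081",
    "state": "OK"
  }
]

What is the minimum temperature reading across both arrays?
15.3

Schema mapping: "temp_value" (sensor_array_2) = "measurement" (sensor_array_3) = temperature reading

Minimum in sensor_array_2: 16.6
Minimum in sensor_array_3: 15.3

Overall minimum: min(16.6, 15.3) = 15.3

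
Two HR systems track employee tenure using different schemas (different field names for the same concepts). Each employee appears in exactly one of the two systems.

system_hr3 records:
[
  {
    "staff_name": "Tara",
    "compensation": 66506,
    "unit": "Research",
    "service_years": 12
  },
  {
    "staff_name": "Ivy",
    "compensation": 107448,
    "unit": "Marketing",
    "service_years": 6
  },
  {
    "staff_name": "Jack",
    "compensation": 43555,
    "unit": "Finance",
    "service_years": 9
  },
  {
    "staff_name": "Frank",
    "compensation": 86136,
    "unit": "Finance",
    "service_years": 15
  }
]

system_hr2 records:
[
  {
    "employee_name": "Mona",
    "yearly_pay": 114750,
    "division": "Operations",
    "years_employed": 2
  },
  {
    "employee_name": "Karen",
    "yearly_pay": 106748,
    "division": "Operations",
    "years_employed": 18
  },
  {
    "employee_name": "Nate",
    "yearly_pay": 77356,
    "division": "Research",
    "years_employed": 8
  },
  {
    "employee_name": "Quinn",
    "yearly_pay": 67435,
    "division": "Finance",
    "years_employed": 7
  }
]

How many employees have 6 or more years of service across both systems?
7

Reconcile schemas: "service_years" (system_hr3) = "years_employed" (system_hr2) = years of service

From system_hr3: 4 employees with >= 6 years
From system_hr2: 3 employees with >= 6 years

Total: 4 + 3 = 7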